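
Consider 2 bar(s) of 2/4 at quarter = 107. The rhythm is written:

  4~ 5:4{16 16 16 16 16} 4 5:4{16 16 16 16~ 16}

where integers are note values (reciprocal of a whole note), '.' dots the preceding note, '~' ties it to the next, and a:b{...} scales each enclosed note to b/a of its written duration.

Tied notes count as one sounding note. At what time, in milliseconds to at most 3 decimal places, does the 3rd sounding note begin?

note 3 onset = 7/5b = 785.047ms

1. 0.0ms @ 0 + 672.897ms (6/5)
2. 672.897ms @ 6/5 + 112.15ms (1/5)
3. 785.047ms @ 7/5 + 112.15ms (1/5)
4. 897.196ms @ 8/5 + 112.15ms (1/5)
5. 1009.346ms @ 9/5 + 112.15ms (1/5)
6. 1121.495ms @ 2 + 560.748ms (1)
7. 1682.243ms @ 3 + 112.15ms (1/5)
8. 1794.393ms @ 16/5 + 112.15ms (1/5)
9. 1906.542ms @ 17/5 + 112.15ms (1/5)
10. 2018.692ms @ 18/5 + 224.299ms (2/5)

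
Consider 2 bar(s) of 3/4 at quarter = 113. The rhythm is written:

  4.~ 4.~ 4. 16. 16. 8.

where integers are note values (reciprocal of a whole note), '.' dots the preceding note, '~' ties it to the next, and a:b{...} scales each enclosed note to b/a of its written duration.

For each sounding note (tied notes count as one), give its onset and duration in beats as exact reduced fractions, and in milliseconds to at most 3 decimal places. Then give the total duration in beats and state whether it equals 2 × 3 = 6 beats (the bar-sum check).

1) 0.0ms=0b +2389.381ms=9/2b
2) 2389.381ms=9/2b +199.115ms=3/8b
3) 2588.496ms=39/8b +199.115ms=3/8b
4) 2787.611ms=21/4b +398.23ms=3/4b
Σ=6b of 6 (113bpm 3/4) — PASS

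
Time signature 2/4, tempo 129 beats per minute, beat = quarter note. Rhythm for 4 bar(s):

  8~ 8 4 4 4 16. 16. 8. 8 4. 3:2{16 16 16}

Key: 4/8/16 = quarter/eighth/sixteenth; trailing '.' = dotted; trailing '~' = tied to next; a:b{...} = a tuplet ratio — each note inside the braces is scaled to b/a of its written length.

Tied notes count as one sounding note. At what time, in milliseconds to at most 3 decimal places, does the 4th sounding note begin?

1. 0.0ms @ 0 + 465.116ms (1)
2. 465.116ms @ 1 + 465.116ms (1)
3. 930.233ms @ 2 + 465.116ms (1)
4. 1395.349ms @ 3 + 465.116ms (1)
5. 1860.465ms @ 4 + 174.419ms (3/8)
6. 2034.884ms @ 35/8 + 174.419ms (3/8)
7. 2209.302ms @ 19/4 + 348.837ms (3/4)
8. 2558.14ms @ 11/2 + 232.558ms (1/2)
9. 2790.698ms @ 6 + 697.674ms (3/2)
10. 3488.372ms @ 15/2 + 77.519ms (1/6)
11. 3565.891ms @ 23/3 + 77.519ms (1/6)
12. 3643.411ms @ 47/6 + 77.519ms (1/6)

note 4 onset = 3b = 1395.349ms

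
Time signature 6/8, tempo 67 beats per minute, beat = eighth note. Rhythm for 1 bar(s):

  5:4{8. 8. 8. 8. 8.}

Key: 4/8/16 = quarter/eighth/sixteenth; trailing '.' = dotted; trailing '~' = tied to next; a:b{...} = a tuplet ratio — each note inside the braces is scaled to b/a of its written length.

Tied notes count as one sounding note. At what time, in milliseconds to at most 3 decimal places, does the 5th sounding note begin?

note 5 onset = 24/5b = 4298.507ms

1. 0.0ms @ 0 + 1074.627ms (6/5)
2. 1074.627ms @ 6/5 + 1074.627ms (6/5)
3. 2149.254ms @ 12/5 + 1074.627ms (6/5)
4. 3223.881ms @ 18/5 + 1074.627ms (6/5)
5. 4298.507ms @ 24/5 + 1074.627ms (6/5)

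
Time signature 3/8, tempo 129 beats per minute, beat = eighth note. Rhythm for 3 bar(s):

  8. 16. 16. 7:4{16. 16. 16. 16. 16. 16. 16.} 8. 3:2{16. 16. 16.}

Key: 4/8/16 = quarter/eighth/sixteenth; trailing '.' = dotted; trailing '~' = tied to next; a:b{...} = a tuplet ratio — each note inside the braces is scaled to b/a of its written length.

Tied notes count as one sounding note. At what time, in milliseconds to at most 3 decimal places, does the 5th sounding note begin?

note 5 onset = 24/7b = 1594.684ms

1. 0.0ms @ 0 + 697.674ms (3/2)
2. 697.674ms @ 3/2 + 348.837ms (3/4)
3. 1046.512ms @ 9/4 + 348.837ms (3/4)
4. 1395.349ms @ 3 + 199.336ms (3/7)
5. 1594.684ms @ 24/7 + 199.336ms (3/7)
6. 1794.02ms @ 27/7 + 199.336ms (3/7)
7. 1993.355ms @ 30/7 + 199.336ms (3/7)
8. 2192.691ms @ 33/7 + 199.336ms (3/7)
9. 2392.027ms @ 36/7 + 199.336ms (3/7)
10. 2591.362ms @ 39/7 + 199.336ms (3/7)
11. 2790.698ms @ 6 + 697.674ms (3/2)
12. 3488.372ms @ 15/2 + 232.558ms (1/2)
13. 3720.93ms @ 8 + 232.558ms (1/2)
14. 3953.488ms @ 17/2 + 232.558ms (1/2)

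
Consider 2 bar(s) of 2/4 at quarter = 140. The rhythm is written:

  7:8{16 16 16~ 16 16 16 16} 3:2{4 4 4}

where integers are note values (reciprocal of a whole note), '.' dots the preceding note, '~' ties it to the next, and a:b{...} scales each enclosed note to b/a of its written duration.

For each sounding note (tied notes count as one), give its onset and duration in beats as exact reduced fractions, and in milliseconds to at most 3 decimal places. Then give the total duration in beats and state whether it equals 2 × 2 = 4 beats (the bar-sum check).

1) 0.0ms=0b +122.449ms=2/7b
2) 122.449ms=2/7b +122.449ms=2/7b
3) 244.898ms=4/7b +244.898ms=4/7b
4) 489.796ms=8/7b +122.449ms=2/7b
5) 612.245ms=10/7b +122.449ms=2/7b
6) 734.694ms=12/7b +122.449ms=2/7b
7) 857.143ms=2b +285.714ms=2/3b
8) 1142.857ms=8/3b +285.714ms=2/3b
9) 1428.571ms=10/3b +285.714ms=2/3b
Σ=4b of 4 (140bpm 2/4) — PASS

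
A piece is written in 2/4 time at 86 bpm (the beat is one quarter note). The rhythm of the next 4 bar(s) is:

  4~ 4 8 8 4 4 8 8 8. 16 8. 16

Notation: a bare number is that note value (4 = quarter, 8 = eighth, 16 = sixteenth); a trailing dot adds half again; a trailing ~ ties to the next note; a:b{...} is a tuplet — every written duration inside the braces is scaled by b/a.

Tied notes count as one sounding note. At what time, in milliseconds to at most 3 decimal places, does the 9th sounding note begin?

note 9 onset = 27/4b = 4709.302ms

1. 0.0ms @ 0 + 1395.349ms (2)
2. 1395.349ms @ 2 + 348.837ms (1/2)
3. 1744.186ms @ 5/2 + 348.837ms (1/2)
4. 2093.023ms @ 3 + 697.674ms (1)
5. 2790.698ms @ 4 + 697.674ms (1)
6. 3488.372ms @ 5 + 348.837ms (1/2)
7. 3837.209ms @ 11/2 + 348.837ms (1/2)
8. 4186.047ms @ 6 + 523.256ms (3/4)
9. 4709.302ms @ 27/4 + 174.419ms (1/4)
10. 4883.721ms @ 7 + 523.256ms (3/4)
11. 5406.977ms @ 31/4 + 174.419ms (1/4)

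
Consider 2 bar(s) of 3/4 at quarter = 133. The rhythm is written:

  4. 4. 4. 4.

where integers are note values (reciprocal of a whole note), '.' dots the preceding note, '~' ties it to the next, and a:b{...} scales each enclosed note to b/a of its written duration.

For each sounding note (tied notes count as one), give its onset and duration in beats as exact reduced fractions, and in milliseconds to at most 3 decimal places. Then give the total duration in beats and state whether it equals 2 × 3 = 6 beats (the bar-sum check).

1) 0.0ms=0b +676.692ms=3/2b
2) 676.692ms=3/2b +676.692ms=3/2b
3) 1353.383ms=3b +676.692ms=3/2b
4) 2030.075ms=9/2b +676.692ms=3/2b
Σ=6b of 6 (133bpm 3/4) — PASS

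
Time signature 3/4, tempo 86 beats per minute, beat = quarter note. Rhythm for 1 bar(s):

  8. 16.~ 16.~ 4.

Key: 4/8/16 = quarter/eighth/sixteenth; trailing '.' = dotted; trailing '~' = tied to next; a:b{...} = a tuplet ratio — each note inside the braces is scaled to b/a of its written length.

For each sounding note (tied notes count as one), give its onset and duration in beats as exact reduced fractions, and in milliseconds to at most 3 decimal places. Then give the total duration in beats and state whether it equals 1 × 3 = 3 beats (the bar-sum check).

1) 0.0ms=0b +523.256ms=3/4b
2) 523.256ms=3/4b +1569.767ms=9/4b
Σ=3b of 3 (86bpm 3/4) — PASS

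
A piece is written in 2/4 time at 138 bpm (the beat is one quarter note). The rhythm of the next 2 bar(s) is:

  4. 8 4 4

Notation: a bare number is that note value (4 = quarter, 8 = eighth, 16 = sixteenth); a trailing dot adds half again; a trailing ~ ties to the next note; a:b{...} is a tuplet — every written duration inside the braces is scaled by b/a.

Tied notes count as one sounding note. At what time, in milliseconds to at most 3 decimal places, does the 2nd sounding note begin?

1. 0.0ms @ 0 + 652.174ms (3/2)
2. 652.174ms @ 3/2 + 217.391ms (1/2)
3. 869.565ms @ 2 + 434.783ms (1)
4. 1304.348ms @ 3 + 434.783ms (1)

note 2 onset = 3/2b = 652.174ms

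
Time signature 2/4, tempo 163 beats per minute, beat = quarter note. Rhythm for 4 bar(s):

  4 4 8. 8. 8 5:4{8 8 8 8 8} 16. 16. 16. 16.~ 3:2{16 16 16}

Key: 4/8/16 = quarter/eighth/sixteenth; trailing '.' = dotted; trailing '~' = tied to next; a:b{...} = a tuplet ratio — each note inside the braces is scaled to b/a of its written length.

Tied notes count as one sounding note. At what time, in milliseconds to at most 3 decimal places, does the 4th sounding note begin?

note 4 onset = 11/4b = 1012.27ms

1. 0.0ms @ 0 + 368.098ms (1)
2. 368.098ms @ 1 + 368.098ms (1)
3. 736.196ms @ 2 + 276.074ms (3/4)
4. 1012.27ms @ 11/4 + 276.074ms (3/4)
5. 1288.344ms @ 7/2 + 184.049ms (1/2)
6. 1472.393ms @ 4 + 147.239ms (2/5)
7. 1619.632ms @ 22/5 + 147.239ms (2/5)
8. 1766.871ms @ 24/5 + 147.239ms (2/5)
9. 1914.11ms @ 26/5 + 147.239ms (2/5)
10. 2061.35ms @ 28/5 + 147.239ms (2/5)
11. 2208.589ms @ 6 + 138.037ms (3/8)
12. 2346.626ms @ 51/8 + 138.037ms (3/8)
13. 2484.663ms @ 27/4 + 138.037ms (3/8)
14. 2622.699ms @ 57/8 + 199.387ms (13/24)
15. 2822.086ms @ 23/3 + 61.35ms (1/6)
16. 2883.436ms @ 47/6 + 61.35ms (1/6)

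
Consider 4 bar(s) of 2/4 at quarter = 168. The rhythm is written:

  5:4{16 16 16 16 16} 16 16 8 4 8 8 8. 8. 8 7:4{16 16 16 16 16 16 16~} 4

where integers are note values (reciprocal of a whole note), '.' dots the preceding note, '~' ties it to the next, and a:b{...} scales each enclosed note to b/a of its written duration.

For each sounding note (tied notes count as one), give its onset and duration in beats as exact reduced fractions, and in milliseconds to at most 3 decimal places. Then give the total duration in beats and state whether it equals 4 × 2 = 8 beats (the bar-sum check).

1) 0.0ms=0b +71.429ms=1/5b
2) 71.429ms=1/5b +71.429ms=1/5b
3) 142.857ms=2/5b +71.429ms=1/5b
4) 214.286ms=3/5b +71.429ms=1/5b
5) 285.714ms=4/5b +71.429ms=1/5b
6) 357.143ms=1b +89.286ms=1/4b
7) 446.429ms=5/4b +89.286ms=1/4b
8) 535.714ms=3/2b +178.571ms=1/2b
9) 714.286ms=2b +357.143ms=1b
10) 1071.429ms=3b +178.571ms=1/2b
11) 1250.0ms=7/2b +178.571ms=1/2b
12) 1428.571ms=4b +267.857ms=3/4b
13) 1696.429ms=19/4b +267.857ms=3/4b
14) 1964.286ms=11/2b +178.571ms=1/2b
15) 2142.857ms=6b +51.02ms=1/7b
16) 2193.878ms=43/7b +51.02ms=1/7b
17) 2244.898ms=44/7b +51.02ms=1/7b
18) 2295.918ms=45/7b +51.02ms=1/7b
19) 2346.939ms=46/7b +51.02ms=1/7b
20) 2397.959ms=47/7b +51.02ms=1/7b
21) 2448.98ms=48/7b +408.163ms=8/7b
Σ=8b of 8 (168bpm 2/4) — PASS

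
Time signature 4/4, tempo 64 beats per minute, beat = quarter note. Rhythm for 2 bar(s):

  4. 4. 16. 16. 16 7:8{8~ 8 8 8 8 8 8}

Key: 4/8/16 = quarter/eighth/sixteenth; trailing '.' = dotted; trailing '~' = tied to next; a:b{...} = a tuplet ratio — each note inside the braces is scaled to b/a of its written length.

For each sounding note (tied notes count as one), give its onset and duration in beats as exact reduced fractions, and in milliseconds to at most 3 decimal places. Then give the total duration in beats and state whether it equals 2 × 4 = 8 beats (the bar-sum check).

1) 0.0ms=0b +1406.25ms=3/2b
2) 1406.25ms=3/2b +1406.25ms=3/2b
3) 2812.5ms=3b +351.562ms=3/8b
4) 3164.062ms=27/8b +351.562ms=3/8b
5) 3515.625ms=15/4b +234.375ms=1/4b
6) 3750.0ms=4b +1071.429ms=8/7b
7) 4821.429ms=36/7b +535.714ms=4/7b
8) 5357.143ms=40/7b +535.714ms=4/7b
9) 5892.857ms=44/7b +535.714ms=4/7b
10) 6428.571ms=48/7b +535.714ms=4/7b
11) 6964.286ms=52/7b +535.714ms=4/7b
Σ=8b of 8 (64bpm 4/4) — PASS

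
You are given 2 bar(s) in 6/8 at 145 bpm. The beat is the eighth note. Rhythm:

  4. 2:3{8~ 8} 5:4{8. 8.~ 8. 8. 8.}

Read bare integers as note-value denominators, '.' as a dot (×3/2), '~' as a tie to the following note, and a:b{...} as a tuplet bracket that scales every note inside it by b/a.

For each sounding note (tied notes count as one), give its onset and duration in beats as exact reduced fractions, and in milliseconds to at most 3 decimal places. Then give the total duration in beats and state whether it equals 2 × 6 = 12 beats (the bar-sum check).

1) 0.0ms=0b +1241.379ms=3b
2) 1241.379ms=3b +1241.379ms=3b
3) 2482.759ms=6b +496.552ms=6/5b
4) 2979.31ms=36/5b +993.103ms=12/5b
5) 3972.414ms=48/5b +496.552ms=6/5b
6) 4468.966ms=54/5b +496.552ms=6/5b
Σ=12b of 12 (145bpm 6/8) — PASS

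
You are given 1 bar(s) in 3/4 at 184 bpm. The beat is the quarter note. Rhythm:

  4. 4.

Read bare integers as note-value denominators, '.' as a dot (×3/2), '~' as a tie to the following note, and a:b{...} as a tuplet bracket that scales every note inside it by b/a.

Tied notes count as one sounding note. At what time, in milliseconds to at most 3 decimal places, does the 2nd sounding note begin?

note 2 onset = 3/2b = 489.13ms

1. 0.0ms @ 0 + 489.13ms (3/2)
2. 489.13ms @ 3/2 + 489.13ms (3/2)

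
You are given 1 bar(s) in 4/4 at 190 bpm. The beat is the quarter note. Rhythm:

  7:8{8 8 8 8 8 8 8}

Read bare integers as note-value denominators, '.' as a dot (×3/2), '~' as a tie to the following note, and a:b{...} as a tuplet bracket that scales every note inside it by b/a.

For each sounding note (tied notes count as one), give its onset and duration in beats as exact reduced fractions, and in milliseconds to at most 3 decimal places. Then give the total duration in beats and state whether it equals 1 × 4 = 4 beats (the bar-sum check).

1) 0.0ms=0b +180.451ms=4/7b
2) 180.451ms=4/7b +180.451ms=4/7b
3) 360.902ms=8/7b +180.451ms=4/7b
4) 541.353ms=12/7b +180.451ms=4/7b
5) 721.805ms=16/7b +180.451ms=4/7b
6) 902.256ms=20/7b +180.451ms=4/7b
7) 1082.707ms=24/7b +180.451ms=4/7b
Σ=4b of 4 (190bpm 4/4) — PASS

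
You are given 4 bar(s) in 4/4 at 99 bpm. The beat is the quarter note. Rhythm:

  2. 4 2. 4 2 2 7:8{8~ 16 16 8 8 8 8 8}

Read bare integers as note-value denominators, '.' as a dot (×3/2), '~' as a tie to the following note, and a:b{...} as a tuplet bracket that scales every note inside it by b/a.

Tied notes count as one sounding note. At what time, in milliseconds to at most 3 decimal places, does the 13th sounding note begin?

1. 0.0ms @ 0 + 1818.182ms (3)
2. 1818.182ms @ 3 + 606.061ms (1)
3. 2424.242ms @ 4 + 1818.182ms (3)
4. 4242.424ms @ 7 + 606.061ms (1)
5. 4848.485ms @ 8 + 1212.121ms (2)
6. 6060.606ms @ 10 + 1212.121ms (2)
7. 7272.727ms @ 12 + 519.481ms (6/7)
8. 7792.208ms @ 90/7 + 173.16ms (2/7)
9. 7965.368ms @ 92/7 + 346.32ms (4/7)
10. 8311.688ms @ 96/7 + 346.32ms (4/7)
11. 8658.009ms @ 100/7 + 346.32ms (4/7)
12. 9004.329ms @ 104/7 + 346.32ms (4/7)
13. 9350.649ms @ 108/7 + 346.32ms (4/7)

note 13 onset = 108/7b = 9350.649ms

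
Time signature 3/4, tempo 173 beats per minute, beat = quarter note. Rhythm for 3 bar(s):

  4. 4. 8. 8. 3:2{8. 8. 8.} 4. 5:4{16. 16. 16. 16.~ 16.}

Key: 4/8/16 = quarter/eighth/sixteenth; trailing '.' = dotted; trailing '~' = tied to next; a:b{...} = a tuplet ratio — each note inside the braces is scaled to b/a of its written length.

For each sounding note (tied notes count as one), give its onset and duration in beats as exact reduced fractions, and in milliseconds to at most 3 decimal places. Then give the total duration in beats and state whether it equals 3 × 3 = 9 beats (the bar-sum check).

1) 0.0ms=0b +520.231ms=3/2b
2) 520.231ms=3/2b +520.231ms=3/2b
3) 1040.462ms=3b +260.116ms=3/4b
4) 1300.578ms=15/4b +260.116ms=3/4b
5) 1560.694ms=9/2b +173.41ms=1/2b
6) 1734.104ms=5b +173.41ms=1/2b
7) 1907.514ms=11/2b +173.41ms=1/2b
8) 2080.925ms=6b +520.231ms=3/2b
9) 2601.156ms=15/2b +104.046ms=3/10b
10) 2705.202ms=39/5b +104.046ms=3/10b
11) 2809.249ms=81/10b +104.046ms=3/10b
12) 2913.295ms=42/5b +208.092ms=3/5b
Σ=9b of 9 (173bpm 3/4) — PASS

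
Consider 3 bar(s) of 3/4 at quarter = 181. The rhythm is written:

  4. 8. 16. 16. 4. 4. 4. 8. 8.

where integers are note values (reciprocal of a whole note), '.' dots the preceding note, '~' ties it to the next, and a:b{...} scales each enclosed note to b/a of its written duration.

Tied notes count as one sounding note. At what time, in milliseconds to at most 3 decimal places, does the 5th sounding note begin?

1. 0.0ms @ 0 + 497.238ms (3/2)
2. 497.238ms @ 3/2 + 248.619ms (3/4)
3. 745.856ms @ 9/4 + 124.309ms (3/8)
4. 870.166ms @ 21/8 + 124.309ms (3/8)
5. 994.475ms @ 3 + 497.238ms (3/2)
6. 1491.713ms @ 9/2 + 497.238ms (3/2)
7. 1988.95ms @ 6 + 497.238ms (3/2)
8. 2486.188ms @ 15/2 + 248.619ms (3/4)
9. 2734.807ms @ 33/4 + 248.619ms (3/4)

note 5 onset = 3b = 994.475ms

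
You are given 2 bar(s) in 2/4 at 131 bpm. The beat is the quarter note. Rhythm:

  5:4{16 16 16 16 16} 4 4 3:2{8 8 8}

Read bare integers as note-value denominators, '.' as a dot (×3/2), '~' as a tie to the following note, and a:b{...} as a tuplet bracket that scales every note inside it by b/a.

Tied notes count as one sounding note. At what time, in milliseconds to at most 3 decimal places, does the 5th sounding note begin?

1. 0.0ms @ 0 + 91.603ms (1/5)
2. 91.603ms @ 1/5 + 91.603ms (1/5)
3. 183.206ms @ 2/5 + 91.603ms (1/5)
4. 274.809ms @ 3/5 + 91.603ms (1/5)
5. 366.412ms @ 4/5 + 91.603ms (1/5)
6. 458.015ms @ 1 + 458.015ms (1)
7. 916.031ms @ 2 + 458.015ms (1)
8. 1374.046ms @ 3 + 152.672ms (1/3)
9. 1526.718ms @ 10/3 + 152.672ms (1/3)
10. 1679.389ms @ 11/3 + 152.672ms (1/3)

note 5 onset = 4/5b = 366.412ms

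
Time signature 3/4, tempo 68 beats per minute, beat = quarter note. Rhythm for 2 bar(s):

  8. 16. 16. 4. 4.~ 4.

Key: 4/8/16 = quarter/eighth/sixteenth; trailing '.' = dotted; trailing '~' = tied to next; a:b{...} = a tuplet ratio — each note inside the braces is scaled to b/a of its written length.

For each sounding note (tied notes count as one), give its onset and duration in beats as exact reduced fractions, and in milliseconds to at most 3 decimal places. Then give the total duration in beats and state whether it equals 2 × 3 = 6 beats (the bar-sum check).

1) 0.0ms=0b +661.765ms=3/4b
2) 661.765ms=3/4b +330.882ms=3/8b
3) 992.647ms=9/8b +330.882ms=3/8b
4) 1323.529ms=3/2b +1323.529ms=3/2b
5) 2647.059ms=3b +2647.059ms=3b
Σ=6b of 6 (68bpm 3/4) — PASS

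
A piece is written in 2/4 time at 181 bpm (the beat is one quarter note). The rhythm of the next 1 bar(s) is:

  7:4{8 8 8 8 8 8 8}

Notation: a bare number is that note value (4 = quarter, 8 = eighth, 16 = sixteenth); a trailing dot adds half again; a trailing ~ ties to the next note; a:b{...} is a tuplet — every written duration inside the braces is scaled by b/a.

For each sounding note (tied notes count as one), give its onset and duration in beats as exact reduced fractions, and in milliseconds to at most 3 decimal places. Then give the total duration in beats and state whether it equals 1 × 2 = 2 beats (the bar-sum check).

1) 0.0ms=0b +94.712ms=2/7b
2) 94.712ms=2/7b +94.712ms=2/7b
3) 189.424ms=4/7b +94.712ms=2/7b
4) 284.136ms=6/7b +94.712ms=2/7b
5) 378.848ms=8/7b +94.712ms=2/7b
6) 473.56ms=10/7b +94.712ms=2/7b
7) 568.272ms=12/7b +94.712ms=2/7b
Σ=2b of 2 (181bpm 2/4) — PASS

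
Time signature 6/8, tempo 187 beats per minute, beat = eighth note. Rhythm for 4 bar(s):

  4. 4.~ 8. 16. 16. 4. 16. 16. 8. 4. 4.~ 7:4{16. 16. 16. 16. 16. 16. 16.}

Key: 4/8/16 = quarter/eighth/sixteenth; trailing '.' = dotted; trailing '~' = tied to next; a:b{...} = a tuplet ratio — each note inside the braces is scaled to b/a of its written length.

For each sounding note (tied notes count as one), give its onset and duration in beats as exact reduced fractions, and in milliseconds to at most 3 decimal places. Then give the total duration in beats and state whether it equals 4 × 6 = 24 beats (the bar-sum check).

1) 0.0ms=0b +962.567ms=3b
2) 962.567ms=3b +1443.85ms=9/2b
3) 2406.417ms=15/2b +240.642ms=3/4b
4) 2647.059ms=33/4b +240.642ms=3/4b
5) 2887.701ms=9b +962.567ms=3b
6) 3850.267ms=12b +240.642ms=3/4b
7) 4090.909ms=51/4b +240.642ms=3/4b
8) 4331.551ms=27/2b +481.283ms=3/2b
9) 4812.834ms=15b +962.567ms=3b
10) 5775.401ms=18b +1100.076ms=24/7b
11) 6875.477ms=150/7b +137.51ms=3/7b
12) 7012.987ms=153/7b +137.51ms=3/7b
13) 7150.497ms=156/7b +137.51ms=3/7b
14) 7288.006ms=159/7b +137.51ms=3/7b
15) 7425.516ms=162/7b +137.51ms=3/7b
16) 7563.025ms=165/7b +137.51ms=3/7b
Σ=24b of 24 (187bpm 6/8) — PASS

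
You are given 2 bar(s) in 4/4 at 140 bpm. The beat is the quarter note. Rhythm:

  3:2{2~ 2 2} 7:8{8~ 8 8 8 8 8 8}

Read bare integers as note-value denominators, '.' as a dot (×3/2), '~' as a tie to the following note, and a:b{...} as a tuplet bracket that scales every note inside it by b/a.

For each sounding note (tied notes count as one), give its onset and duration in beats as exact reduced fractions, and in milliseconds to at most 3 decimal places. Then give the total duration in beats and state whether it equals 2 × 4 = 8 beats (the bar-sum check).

1) 0.0ms=0b +1142.857ms=8/3b
2) 1142.857ms=8/3b +571.429ms=4/3b
3) 1714.286ms=4b +489.796ms=8/7b
4) 2204.082ms=36/7b +244.898ms=4/7b
5) 2448.98ms=40/7b +244.898ms=4/7b
6) 2693.878ms=44/7b +244.898ms=4/7b
7) 2938.776ms=48/7b +244.898ms=4/7b
8) 3183.673ms=52/7b +244.898ms=4/7b
Σ=8b of 8 (140bpm 4/4) — PASS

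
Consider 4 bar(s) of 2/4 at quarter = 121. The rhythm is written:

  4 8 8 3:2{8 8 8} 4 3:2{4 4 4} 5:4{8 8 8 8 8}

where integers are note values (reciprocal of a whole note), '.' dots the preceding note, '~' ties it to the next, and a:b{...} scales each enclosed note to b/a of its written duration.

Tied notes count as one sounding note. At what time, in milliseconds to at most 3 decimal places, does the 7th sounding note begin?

1. 0.0ms @ 0 + 495.868ms (1)
2. 495.868ms @ 1 + 247.934ms (1/2)
3. 743.802ms @ 3/2 + 247.934ms (1/2)
4. 991.736ms @ 2 + 165.289ms (1/3)
5. 1157.025ms @ 7/3 + 165.289ms (1/3)
6. 1322.314ms @ 8/3 + 165.289ms (1/3)
7. 1487.603ms @ 3 + 495.868ms (1)
8. 1983.471ms @ 4 + 330.579ms (2/3)
9. 2314.05ms @ 14/3 + 330.579ms (2/3)
10. 2644.628ms @ 16/3 + 330.579ms (2/3)
11. 2975.207ms @ 6 + 198.347ms (2/5)
12. 3173.554ms @ 32/5 + 198.347ms (2/5)
13. 3371.901ms @ 34/5 + 198.347ms (2/5)
14. 3570.248ms @ 36/5 + 198.347ms (2/5)
15. 3768.595ms @ 38/5 + 198.347ms (2/5)

note 7 onset = 3b = 1487.603ms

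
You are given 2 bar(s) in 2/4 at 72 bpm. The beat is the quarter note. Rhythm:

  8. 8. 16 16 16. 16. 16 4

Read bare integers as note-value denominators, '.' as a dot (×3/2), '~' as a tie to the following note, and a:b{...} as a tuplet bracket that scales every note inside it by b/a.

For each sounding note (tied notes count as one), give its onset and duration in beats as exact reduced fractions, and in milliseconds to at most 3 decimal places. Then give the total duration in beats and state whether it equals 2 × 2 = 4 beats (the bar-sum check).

1) 0.0ms=0b +625.0ms=3/4b
2) 625.0ms=3/4b +625.0ms=3/4b
3) 1250.0ms=3/2b +208.333ms=1/4b
4) 1458.333ms=7/4b +208.333ms=1/4b
5) 1666.667ms=2b +312.5ms=3/8b
6) 1979.167ms=19/8b +312.5ms=3/8b
7) 2291.667ms=11/4b +208.333ms=1/4b
8) 2500.0ms=3b +833.333ms=1b
Σ=4b of 4 (72bpm 2/4) — PASS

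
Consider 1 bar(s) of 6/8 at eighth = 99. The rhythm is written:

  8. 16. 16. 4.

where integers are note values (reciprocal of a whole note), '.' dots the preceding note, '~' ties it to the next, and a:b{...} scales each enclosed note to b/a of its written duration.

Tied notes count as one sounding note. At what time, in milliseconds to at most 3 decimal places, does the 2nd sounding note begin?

1. 0.0ms @ 0 + 909.091ms (3/2)
2. 909.091ms @ 3/2 + 454.545ms (3/4)
3. 1363.636ms @ 9/4 + 454.545ms (3/4)
4. 1818.182ms @ 3 + 1818.182ms (3)

note 2 onset = 3/2b = 909.091ms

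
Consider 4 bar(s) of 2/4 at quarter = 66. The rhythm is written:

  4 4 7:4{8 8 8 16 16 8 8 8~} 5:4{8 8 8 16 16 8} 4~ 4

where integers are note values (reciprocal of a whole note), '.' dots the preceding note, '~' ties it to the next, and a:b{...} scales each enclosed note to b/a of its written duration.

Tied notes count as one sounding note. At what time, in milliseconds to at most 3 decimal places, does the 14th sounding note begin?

1. 0.0ms @ 0 + 909.091ms (1)
2. 909.091ms @ 1 + 909.091ms (1)
3. 1818.182ms @ 2 + 259.74ms (2/7)
4. 2077.922ms @ 16/7 + 259.74ms (2/7)
5. 2337.662ms @ 18/7 + 259.74ms (2/7)
6. 2597.403ms @ 20/7 + 129.87ms (1/7)
7. 2727.273ms @ 3 + 129.87ms (1/7)
8. 2857.143ms @ 22/7 + 259.74ms (2/7)
9. 3116.883ms @ 24/7 + 259.74ms (2/7)
10. 3376.623ms @ 26/7 + 623.377ms (24/35)
11. 4000.0ms @ 22/5 + 363.636ms (2/5)
12. 4363.636ms @ 24/5 + 363.636ms (2/5)
13. 4727.273ms @ 26/5 + 181.818ms (1/5)
14. 4909.091ms @ 27/5 + 181.818ms (1/5)
15. 5090.909ms @ 28/5 + 363.636ms (2/5)
16. 5454.545ms @ 6 + 1818.182ms (2)

note 14 onset = 27/5b = 4909.091ms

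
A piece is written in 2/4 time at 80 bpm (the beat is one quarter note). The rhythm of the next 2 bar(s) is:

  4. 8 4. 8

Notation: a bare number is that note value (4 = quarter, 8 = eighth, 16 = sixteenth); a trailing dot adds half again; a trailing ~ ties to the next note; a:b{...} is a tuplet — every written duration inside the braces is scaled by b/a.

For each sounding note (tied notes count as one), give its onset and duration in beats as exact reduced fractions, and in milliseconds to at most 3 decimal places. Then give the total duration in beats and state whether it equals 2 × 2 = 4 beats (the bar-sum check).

1) 0.0ms=0b +1125.0ms=3/2b
2) 1125.0ms=3/2b +375.0ms=1/2b
3) 1500.0ms=2b +1125.0ms=3/2b
4) 2625.0ms=7/2b +375.0ms=1/2b
Σ=4b of 4 (80bpm 2/4) — PASS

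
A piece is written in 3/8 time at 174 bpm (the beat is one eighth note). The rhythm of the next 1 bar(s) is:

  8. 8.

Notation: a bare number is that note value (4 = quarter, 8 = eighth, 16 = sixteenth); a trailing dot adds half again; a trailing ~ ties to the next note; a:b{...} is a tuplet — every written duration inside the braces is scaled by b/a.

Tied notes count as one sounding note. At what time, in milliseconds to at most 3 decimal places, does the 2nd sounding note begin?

note 2 onset = 3/2b = 517.241ms

1. 0.0ms @ 0 + 517.241ms (3/2)
2. 517.241ms @ 3/2 + 517.241ms (3/2)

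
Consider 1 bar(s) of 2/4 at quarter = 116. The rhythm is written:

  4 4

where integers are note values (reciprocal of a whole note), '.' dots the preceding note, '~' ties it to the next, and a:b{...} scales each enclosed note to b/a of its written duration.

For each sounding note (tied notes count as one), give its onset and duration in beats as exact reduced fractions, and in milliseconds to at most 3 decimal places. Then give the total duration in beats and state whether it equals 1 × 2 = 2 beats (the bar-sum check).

1) 0.0ms=0b +517.241ms=1b
2) 517.241ms=1b +517.241ms=1b
Σ=2b of 2 (116bpm 2/4) — PASS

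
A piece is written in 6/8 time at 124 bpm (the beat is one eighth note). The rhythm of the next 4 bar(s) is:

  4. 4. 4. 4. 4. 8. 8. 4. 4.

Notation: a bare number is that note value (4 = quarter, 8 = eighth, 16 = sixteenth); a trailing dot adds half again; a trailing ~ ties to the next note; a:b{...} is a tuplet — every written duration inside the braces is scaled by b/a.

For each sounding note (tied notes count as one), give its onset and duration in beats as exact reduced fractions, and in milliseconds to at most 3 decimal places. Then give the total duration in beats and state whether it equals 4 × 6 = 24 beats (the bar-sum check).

1) 0.0ms=0b +1451.613ms=3b
2) 1451.613ms=3b +1451.613ms=3b
3) 2903.226ms=6b +1451.613ms=3b
4) 4354.839ms=9b +1451.613ms=3b
5) 5806.452ms=12b +1451.613ms=3b
6) 7258.065ms=15b +725.806ms=3/2b
7) 7983.871ms=33/2b +725.806ms=3/2b
8) 8709.677ms=18b +1451.613ms=3b
9) 10161.29ms=21b +1451.613ms=3b
Σ=24b of 24 (124bpm 6/8) — PASS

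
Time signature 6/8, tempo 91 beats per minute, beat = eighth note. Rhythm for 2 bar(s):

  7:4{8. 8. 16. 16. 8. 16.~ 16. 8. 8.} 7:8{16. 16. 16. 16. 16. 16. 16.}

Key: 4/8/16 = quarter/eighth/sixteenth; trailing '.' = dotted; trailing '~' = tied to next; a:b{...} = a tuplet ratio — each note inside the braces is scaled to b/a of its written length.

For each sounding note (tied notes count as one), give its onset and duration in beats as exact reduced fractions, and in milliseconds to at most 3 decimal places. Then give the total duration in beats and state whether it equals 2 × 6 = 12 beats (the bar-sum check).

1) 0.0ms=0b +565.149ms=6/7b
2) 565.149ms=6/7b +565.149ms=6/7b
3) 1130.298ms=12/7b +282.575ms=3/7b
4) 1412.873ms=15/7b +282.575ms=3/7b
5) 1695.447ms=18/7b +565.149ms=6/7b
6) 2260.597ms=24/7b +565.149ms=6/7b
7) 2825.746ms=30/7b +565.149ms=6/7b
8) 3390.895ms=36/7b +565.149ms=6/7b
9) 3956.044ms=6b +565.149ms=6/7b
10) 4521.193ms=48/7b +565.149ms=6/7b
11) 5086.342ms=54/7b +565.149ms=6/7b
12) 5651.491ms=60/7b +565.149ms=6/7b
13) 6216.641ms=66/7b +565.149ms=6/7b
14) 6781.79ms=72/7b +565.149ms=6/7b
15) 7346.939ms=78/7b +565.149ms=6/7b
Σ=12b of 12 (91bpm 6/8) — PASS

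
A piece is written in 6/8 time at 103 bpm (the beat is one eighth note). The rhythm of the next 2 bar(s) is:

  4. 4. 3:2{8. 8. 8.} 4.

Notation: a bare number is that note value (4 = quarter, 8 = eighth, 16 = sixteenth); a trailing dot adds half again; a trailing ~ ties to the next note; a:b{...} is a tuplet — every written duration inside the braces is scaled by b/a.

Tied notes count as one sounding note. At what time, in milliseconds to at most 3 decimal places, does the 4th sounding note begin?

1. 0.0ms @ 0 + 1747.573ms (3)
2. 1747.573ms @ 3 + 1747.573ms (3)
3. 3495.146ms @ 6 + 582.524ms (1)
4. 4077.67ms @ 7 + 582.524ms (1)
5. 4660.194ms @ 8 + 582.524ms (1)
6. 5242.718ms @ 9 + 1747.573ms (3)

note 4 onset = 7b = 4077.67ms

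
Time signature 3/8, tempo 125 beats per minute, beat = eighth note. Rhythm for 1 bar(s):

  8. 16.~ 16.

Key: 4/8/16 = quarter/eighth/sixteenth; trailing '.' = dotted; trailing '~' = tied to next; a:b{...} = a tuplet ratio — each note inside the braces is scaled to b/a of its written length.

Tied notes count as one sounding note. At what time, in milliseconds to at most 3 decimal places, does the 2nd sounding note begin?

1. 0.0ms @ 0 + 720.0ms (3/2)
2. 720.0ms @ 3/2 + 720.0ms (3/2)

note 2 onset = 3/2b = 720.0ms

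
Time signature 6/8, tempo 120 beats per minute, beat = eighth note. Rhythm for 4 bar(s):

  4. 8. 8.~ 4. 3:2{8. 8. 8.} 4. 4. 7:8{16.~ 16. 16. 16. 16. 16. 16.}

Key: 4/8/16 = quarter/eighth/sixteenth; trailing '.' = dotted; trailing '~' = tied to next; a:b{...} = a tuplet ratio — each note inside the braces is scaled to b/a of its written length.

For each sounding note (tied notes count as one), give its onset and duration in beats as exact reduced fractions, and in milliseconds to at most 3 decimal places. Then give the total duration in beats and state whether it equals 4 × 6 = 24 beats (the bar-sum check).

1) 0.0ms=0b +1500.0ms=3b
2) 1500.0ms=3b +750.0ms=3/2b
3) 2250.0ms=9/2b +2250.0ms=9/2b
4) 4500.0ms=9b +500.0ms=1b
5) 5000.0ms=10b +500.0ms=1b
6) 5500.0ms=11b +500.0ms=1b
7) 6000.0ms=12b +1500.0ms=3b
8) 7500.0ms=15b +1500.0ms=3b
9) 9000.0ms=18b +857.143ms=12/7b
10) 9857.143ms=138/7b +428.571ms=6/7b
11) 10285.714ms=144/7b +428.571ms=6/7b
12) 10714.286ms=150/7b +428.571ms=6/7b
13) 11142.857ms=156/7b +428.571ms=6/7b
14) 11571.429ms=162/7b +428.571ms=6/7b
Σ=24b of 24 (120bpm 6/8) — PASS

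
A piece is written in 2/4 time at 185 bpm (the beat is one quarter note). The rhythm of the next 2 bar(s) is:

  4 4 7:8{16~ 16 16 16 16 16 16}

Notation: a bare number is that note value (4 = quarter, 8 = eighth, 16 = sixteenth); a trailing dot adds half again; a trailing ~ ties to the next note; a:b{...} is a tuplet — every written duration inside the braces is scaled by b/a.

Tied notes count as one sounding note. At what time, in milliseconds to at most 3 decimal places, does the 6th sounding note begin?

note 6 onset = 22/7b = 1019.305ms

1. 0.0ms @ 0 + 324.324ms (1)
2. 324.324ms @ 1 + 324.324ms (1)
3. 648.649ms @ 2 + 185.328ms (4/7)
4. 833.977ms @ 18/7 + 92.664ms (2/7)
5. 926.641ms @ 20/7 + 92.664ms (2/7)
6. 1019.305ms @ 22/7 + 92.664ms (2/7)
7. 1111.969ms @ 24/7 + 92.664ms (2/7)
8. 1204.633ms @ 26/7 + 92.664ms (2/7)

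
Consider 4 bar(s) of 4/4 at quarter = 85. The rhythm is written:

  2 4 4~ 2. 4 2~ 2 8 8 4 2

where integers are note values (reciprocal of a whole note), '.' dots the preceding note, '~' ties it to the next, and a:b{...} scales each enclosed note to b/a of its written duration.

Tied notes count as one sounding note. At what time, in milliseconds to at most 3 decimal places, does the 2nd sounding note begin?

1. 0.0ms @ 0 + 1411.765ms (2)
2. 1411.765ms @ 2 + 705.882ms (1)
3. 2117.647ms @ 3 + 2823.529ms (4)
4. 4941.176ms @ 7 + 705.882ms (1)
5. 5647.059ms @ 8 + 2823.529ms (4)
6. 8470.588ms @ 12 + 352.941ms (1/2)
7. 8823.529ms @ 25/2 + 352.941ms (1/2)
8. 9176.471ms @ 13 + 705.882ms (1)
9. 9882.353ms @ 14 + 1411.765ms (2)

note 2 onset = 2b = 1411.765ms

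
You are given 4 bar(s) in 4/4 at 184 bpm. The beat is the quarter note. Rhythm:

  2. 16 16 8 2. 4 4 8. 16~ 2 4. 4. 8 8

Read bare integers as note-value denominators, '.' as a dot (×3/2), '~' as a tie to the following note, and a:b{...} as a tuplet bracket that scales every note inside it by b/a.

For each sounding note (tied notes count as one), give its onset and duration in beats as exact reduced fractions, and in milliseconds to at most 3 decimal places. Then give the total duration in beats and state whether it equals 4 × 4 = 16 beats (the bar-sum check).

1) 0.0ms=0b +978.261ms=3b
2) 978.261ms=3b +81.522ms=1/4b
3) 1059.783ms=13/4b +81.522ms=1/4b
4) 1141.304ms=7/2b +163.043ms=1/2b
5) 1304.348ms=4b +978.261ms=3b
6) 2282.609ms=7b +326.087ms=1b
7) 2608.696ms=8b +326.087ms=1b
8) 2934.783ms=9b +244.565ms=3/4b
9) 3179.348ms=39/4b +733.696ms=9/4b
10) 3913.043ms=12b +489.13ms=3/2b
11) 4402.174ms=27/2b +489.13ms=3/2b
12) 4891.304ms=15b +163.043ms=1/2b
13) 5054.348ms=31/2b +163.043ms=1/2b
Σ=16b of 16 (184bpm 4/4) — PASS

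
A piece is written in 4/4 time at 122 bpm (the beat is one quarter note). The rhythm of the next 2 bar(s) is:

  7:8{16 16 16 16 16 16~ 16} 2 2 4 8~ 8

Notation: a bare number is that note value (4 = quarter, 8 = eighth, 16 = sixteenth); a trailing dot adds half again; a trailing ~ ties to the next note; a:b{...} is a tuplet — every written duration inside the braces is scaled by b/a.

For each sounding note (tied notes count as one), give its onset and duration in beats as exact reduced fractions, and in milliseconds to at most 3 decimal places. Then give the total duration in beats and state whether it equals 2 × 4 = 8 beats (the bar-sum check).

1) 0.0ms=0b +140.515ms=2/7b
2) 140.515ms=2/7b +140.515ms=2/7b
3) 281.03ms=4/7b +140.515ms=2/7b
4) 421.546ms=6/7b +140.515ms=2/7b
5) 562.061ms=8/7b +140.515ms=2/7b
6) 702.576ms=10/7b +281.03ms=4/7b
7) 983.607ms=2b +983.607ms=2b
8) 1967.213ms=4b +983.607ms=2b
9) 2950.82ms=6b +491.803ms=1b
10) 3442.623ms=7b +491.803ms=1b
Σ=8b of 8 (122bpm 4/4) — PASS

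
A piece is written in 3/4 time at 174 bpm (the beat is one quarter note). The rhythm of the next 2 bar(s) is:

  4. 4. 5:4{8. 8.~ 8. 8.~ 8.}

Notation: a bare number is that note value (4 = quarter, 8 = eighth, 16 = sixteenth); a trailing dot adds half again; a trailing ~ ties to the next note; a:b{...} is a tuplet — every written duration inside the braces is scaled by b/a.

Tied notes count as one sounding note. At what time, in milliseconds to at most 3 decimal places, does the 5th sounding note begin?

1. 0.0ms @ 0 + 517.241ms (3/2)
2. 517.241ms @ 3/2 + 517.241ms (3/2)
3. 1034.483ms @ 3 + 206.897ms (3/5)
4. 1241.379ms @ 18/5 + 413.793ms (6/5)
5. 1655.172ms @ 24/5 + 413.793ms (6/5)

note 5 onset = 24/5b = 1655.172ms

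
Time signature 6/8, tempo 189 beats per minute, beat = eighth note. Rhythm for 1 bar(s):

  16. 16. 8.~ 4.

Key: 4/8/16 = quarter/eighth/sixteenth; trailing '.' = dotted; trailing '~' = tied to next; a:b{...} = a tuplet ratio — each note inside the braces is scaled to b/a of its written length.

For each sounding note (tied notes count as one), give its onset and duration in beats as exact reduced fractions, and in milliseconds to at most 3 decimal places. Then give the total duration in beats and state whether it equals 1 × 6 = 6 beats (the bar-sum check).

1) 0.0ms=0b +238.095ms=3/4b
2) 238.095ms=3/4b +238.095ms=3/4b
3) 476.19ms=3/2b +1428.571ms=9/2b
Σ=6b of 6 (189bpm 6/8) — PASS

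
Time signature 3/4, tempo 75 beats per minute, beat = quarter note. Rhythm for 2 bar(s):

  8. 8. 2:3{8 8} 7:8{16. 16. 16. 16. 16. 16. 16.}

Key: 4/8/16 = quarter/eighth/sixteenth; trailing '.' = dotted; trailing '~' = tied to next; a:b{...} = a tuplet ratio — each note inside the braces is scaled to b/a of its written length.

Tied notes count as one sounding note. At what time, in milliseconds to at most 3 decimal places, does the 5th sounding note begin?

1. 0.0ms @ 0 + 600.0ms (3/4)
2. 600.0ms @ 3/4 + 600.0ms (3/4)
3. 1200.0ms @ 3/2 + 600.0ms (3/4)
4. 1800.0ms @ 9/4 + 600.0ms (3/4)
5. 2400.0ms @ 3 + 342.857ms (3/7)
6. 2742.857ms @ 24/7 + 342.857ms (3/7)
7. 3085.714ms @ 27/7 + 342.857ms (3/7)
8. 3428.571ms @ 30/7 + 342.857ms (3/7)
9. 3771.429ms @ 33/7 + 342.857ms (3/7)
10. 4114.286ms @ 36/7 + 342.857ms (3/7)
11. 4457.143ms @ 39/7 + 342.857ms (3/7)

note 5 onset = 3b = 2400.0ms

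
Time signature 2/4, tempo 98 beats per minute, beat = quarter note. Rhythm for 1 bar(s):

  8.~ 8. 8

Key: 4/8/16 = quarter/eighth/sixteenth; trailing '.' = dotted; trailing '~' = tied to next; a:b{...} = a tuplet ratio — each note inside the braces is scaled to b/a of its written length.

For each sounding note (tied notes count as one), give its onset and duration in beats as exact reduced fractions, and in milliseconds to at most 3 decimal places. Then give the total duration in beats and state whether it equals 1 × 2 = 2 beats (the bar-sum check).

1) 0.0ms=0b +918.367ms=3/2b
2) 918.367ms=3/2b +306.122ms=1/2b
Σ=2b of 2 (98bpm 2/4) — PASS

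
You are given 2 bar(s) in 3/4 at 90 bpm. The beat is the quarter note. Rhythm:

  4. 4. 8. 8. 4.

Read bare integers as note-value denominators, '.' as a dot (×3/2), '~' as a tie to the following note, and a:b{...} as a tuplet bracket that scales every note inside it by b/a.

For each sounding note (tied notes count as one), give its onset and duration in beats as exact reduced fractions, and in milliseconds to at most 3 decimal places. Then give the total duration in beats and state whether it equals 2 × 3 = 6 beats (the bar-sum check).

1) 0.0ms=0b +1000.0ms=3/2b
2) 1000.0ms=3/2b +1000.0ms=3/2b
3) 2000.0ms=3b +500.0ms=3/4b
4) 2500.0ms=15/4b +500.0ms=3/4b
5) 3000.0ms=9/2b +1000.0ms=3/2b
Σ=6b of 6 (90bpm 3/4) — PASS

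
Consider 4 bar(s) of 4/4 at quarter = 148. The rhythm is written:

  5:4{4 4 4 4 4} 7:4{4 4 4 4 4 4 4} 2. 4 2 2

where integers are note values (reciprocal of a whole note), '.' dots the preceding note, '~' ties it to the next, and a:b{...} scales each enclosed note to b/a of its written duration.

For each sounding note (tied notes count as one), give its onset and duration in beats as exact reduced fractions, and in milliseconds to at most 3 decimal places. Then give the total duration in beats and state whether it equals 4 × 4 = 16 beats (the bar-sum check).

1) 0.0ms=0b +324.324ms=4/5b
2) 324.324ms=4/5b +324.324ms=4/5b
3) 648.649ms=8/5b +324.324ms=4/5b
4) 972.973ms=12/5b +324.324ms=4/5b
5) 1297.297ms=16/5b +324.324ms=4/5b
6) 1621.622ms=4b +231.66ms=4/7b
7) 1853.282ms=32/7b +231.66ms=4/7b
8) 2084.942ms=36/7b +231.66ms=4/7b
9) 2316.602ms=40/7b +231.66ms=4/7b
10) 2548.263ms=44/7b +231.66ms=4/7b
11) 2779.923ms=48/7b +231.66ms=4/7b
12) 3011.583ms=52/7b +231.66ms=4/7b
13) 3243.243ms=8b +1216.216ms=3b
14) 4459.459ms=11b +405.405ms=1b
15) 4864.865ms=12b +810.811ms=2b
16) 5675.676ms=14b +810.811ms=2b
Σ=16b of 16 (148bpm 4/4) — PASS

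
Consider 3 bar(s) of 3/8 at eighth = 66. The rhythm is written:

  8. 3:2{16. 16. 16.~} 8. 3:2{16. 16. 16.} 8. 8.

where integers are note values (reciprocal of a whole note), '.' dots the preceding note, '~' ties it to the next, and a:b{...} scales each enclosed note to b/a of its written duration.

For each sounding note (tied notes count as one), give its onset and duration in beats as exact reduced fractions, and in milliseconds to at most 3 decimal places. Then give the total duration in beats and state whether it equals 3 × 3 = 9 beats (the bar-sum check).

1) 0.0ms=0b +1363.636ms=3/2b
2) 1363.636ms=3/2b +454.545ms=1/2b
3) 1818.182ms=2b +454.545ms=1/2b
4) 2272.727ms=5/2b +1818.182ms=2b
5) 4090.909ms=9/2b +454.545ms=1/2b
6) 4545.455ms=5b +454.545ms=1/2b
7) 5000.0ms=11/2b +454.545ms=1/2b
8) 5454.545ms=6b +1363.636ms=3/2b
9) 6818.182ms=15/2b +1363.636ms=3/2b
Σ=9b of 9 (66bpm 3/8) — PASS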